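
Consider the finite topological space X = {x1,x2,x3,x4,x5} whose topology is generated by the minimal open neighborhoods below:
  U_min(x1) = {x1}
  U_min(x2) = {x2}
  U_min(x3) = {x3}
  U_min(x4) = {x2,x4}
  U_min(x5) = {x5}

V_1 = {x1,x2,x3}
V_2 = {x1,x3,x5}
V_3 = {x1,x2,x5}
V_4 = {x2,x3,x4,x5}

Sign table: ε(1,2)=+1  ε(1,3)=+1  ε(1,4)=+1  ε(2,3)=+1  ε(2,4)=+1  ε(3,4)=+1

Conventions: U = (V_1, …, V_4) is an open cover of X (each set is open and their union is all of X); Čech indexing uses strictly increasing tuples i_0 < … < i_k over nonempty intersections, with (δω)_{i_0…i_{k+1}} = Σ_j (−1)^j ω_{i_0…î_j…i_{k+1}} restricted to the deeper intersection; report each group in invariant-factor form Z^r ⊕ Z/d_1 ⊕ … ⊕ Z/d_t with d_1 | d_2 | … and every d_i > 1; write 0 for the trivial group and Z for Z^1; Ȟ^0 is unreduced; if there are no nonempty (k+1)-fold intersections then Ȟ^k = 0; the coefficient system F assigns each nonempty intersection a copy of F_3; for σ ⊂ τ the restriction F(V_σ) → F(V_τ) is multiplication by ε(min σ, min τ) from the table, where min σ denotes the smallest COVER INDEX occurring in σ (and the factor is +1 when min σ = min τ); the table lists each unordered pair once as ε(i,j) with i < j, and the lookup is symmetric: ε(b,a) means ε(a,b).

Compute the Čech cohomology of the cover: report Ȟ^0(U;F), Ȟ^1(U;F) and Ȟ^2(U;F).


nonempty intersections:
  V12={x1,x3} V13={x1,x2} V14={x2,x3} V23={x1,x5} V24={x3,x5} V34={x2,x5}
  V123={x1} V124={x3} V134={x2} V234={x5}
C dims 4,6,4; δ0: rk_F3 3; δ1: rk_F3 3
Ȟ^0: (4−3)−0=1 ⇒ Z/3
Ȟ^1: (6−3)−3=0 ⇒ 0
Ȟ^2: (4−0)−3=1 ⇒ Z/3

Ȟ^0 = Z/3,  Ȟ^1 = 0,  Ȟ^2 = Z/3


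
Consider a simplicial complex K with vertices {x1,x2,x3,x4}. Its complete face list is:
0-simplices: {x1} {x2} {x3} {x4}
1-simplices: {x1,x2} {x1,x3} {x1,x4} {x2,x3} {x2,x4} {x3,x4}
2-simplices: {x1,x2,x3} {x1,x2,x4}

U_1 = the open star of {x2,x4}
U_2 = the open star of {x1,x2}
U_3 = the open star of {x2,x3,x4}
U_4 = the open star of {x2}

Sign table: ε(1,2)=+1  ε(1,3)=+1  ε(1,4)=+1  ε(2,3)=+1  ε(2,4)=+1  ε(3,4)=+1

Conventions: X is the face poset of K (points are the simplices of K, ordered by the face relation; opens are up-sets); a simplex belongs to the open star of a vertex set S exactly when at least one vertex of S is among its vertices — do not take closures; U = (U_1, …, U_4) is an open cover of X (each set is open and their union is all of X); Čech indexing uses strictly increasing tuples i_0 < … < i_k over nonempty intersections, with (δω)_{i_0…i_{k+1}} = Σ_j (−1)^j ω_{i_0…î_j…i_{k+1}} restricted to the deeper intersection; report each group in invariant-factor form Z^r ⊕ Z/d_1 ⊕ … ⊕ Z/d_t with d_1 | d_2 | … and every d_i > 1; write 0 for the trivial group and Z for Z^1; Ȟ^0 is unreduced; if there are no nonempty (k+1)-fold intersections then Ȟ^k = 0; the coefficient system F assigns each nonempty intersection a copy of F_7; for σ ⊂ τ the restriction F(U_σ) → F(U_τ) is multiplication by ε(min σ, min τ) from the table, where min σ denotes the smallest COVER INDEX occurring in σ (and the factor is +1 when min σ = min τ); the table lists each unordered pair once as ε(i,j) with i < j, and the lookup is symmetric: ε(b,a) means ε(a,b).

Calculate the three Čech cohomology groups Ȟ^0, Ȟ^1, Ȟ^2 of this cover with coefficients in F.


Ȟ^0(U;F) ≅ Z/7,  Ȟ^1(U;F) ≅ 0,  Ȟ^2(U;F) ≅ 0

nonempty overlaps:
  U1={{x2},{x4},{x1,x2},{x1,x4},{x2,x3},{x2,x4},{x3,x4},{x1,x2,x3},{x1,x2,x4}} U2={{x1},{x2},{x1,x2},{x1,x3},{x1,x4},{x2,x3},{x2,x4},{x1,x2,x3},{x1,x2,x4}} U3={{x2},{x3},{x4},{x1,x2},{x1,x3},{x1,x4},{x2,x3},{x2,x4},{x3,x4},{x1,x2,x3},{x1,x2,x4}} U4={{x2},{x1,x2},{x2,x3},{x2,x4},{x1,x2,x3},{x1,x2,x4}}
  U12={{x2},{x1,x2},{x1,x4},{x2,x3},{x2,x4},{x1,x2,x3},{x1,x2,x4}} U13={{x2},{x4},{x1,x2},{x1,x4},{x2,x3},{x2,x4},{x3,x4},{x1,x2,x3},{x1,x2,x4}} U14={{x2},{x1,x2},{x2,x3},{x2,x4},{x1,x2,x3},{x1,x2,x4}} U23={{x2},{x1,x2},{x1,x3},{x1,x4},{x2,x3},{x2,x4},{x1,x2,x3},{x1,x2,x4}} U24={{x2},{x1,x2},{x2,x3},{x2,x4},{x1,x2,x3},{x1,x2,x4}} U34={{x2},{x1,x2},{x2,x3},{x2,x4},{x1,x2,x3},{x1,x2,x4}}
  U123={{x2},{x1,x2},{x1,x4},{x2,x3},{x2,x4},{x1,x2,x3},{x1,x2,x4}} U124={{x2},{x1,x2},{x2,x3},{x2,x4},{x1,x2,x3},{x1,x2,x4}} U134={{x2},{x1,x2},{x2,x3},{x2,x4},{x1,x2,x3},{x1,x2,x4}} U234={{x2},{x1,x2},{x2,x3},{x2,x4},{x1,x2,x3},{x1,x2,x4}}
  U1234={{x2},{x1,x2},{x2,x3},{x2,x4},{x1,x2,x3},{x1,x2,x4}}
C dims 4,6,4,1; δ0: rk_F7 3; δ1: rk_F7 3; δ2: rk_F7 1
degree 0: 4−3−0 = 1 → Ȟ^0 ≅ Z/7
degree 1: 6−3−3 = 0 → Ȟ^1 ≅ 0
degree 2: 4−1−3 = 0 → Ȟ^2 ≅ 0


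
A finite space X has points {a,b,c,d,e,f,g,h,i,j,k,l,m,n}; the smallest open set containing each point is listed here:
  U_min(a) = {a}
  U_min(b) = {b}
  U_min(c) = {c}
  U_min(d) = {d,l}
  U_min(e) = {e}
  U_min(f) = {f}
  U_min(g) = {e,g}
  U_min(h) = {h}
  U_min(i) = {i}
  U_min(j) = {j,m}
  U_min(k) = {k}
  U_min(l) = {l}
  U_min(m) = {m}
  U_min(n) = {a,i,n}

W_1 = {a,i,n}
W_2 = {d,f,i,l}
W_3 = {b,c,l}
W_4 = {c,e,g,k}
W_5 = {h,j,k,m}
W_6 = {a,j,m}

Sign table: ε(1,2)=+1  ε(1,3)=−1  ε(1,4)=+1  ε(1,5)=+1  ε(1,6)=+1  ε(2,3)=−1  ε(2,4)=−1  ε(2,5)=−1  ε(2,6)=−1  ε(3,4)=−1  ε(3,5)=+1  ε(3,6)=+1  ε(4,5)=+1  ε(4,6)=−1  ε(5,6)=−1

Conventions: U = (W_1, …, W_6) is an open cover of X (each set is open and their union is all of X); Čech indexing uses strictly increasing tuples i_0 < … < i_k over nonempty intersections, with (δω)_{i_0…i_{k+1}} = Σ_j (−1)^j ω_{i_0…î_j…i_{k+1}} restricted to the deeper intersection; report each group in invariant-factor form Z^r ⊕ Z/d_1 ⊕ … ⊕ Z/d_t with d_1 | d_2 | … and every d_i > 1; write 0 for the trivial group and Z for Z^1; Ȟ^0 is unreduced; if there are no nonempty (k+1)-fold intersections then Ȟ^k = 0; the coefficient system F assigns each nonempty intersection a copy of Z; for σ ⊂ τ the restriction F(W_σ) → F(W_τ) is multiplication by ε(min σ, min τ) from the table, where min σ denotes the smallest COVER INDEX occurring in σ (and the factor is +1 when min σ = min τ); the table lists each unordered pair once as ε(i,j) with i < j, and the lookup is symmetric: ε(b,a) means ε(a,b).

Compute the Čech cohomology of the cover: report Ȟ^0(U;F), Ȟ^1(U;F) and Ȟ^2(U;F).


Ȟ^0 = 0; Ȟ^1 = Z/2; Ȟ^2 = 0

cover nerve:
  W12={i} W16={a} W23={l} W34={c} W45={k} W56={j,m}
C dims 6,6; δ0: rk 6, SNF 1^5·2
Ȟ^0: (6−6)−0=0 ⇒ 0
Ȟ^1: (6−0)−6=0 plus torsion [2] ⇒ Z/2
Ȟ^2: (0−0)−0=0 ⇒ 0


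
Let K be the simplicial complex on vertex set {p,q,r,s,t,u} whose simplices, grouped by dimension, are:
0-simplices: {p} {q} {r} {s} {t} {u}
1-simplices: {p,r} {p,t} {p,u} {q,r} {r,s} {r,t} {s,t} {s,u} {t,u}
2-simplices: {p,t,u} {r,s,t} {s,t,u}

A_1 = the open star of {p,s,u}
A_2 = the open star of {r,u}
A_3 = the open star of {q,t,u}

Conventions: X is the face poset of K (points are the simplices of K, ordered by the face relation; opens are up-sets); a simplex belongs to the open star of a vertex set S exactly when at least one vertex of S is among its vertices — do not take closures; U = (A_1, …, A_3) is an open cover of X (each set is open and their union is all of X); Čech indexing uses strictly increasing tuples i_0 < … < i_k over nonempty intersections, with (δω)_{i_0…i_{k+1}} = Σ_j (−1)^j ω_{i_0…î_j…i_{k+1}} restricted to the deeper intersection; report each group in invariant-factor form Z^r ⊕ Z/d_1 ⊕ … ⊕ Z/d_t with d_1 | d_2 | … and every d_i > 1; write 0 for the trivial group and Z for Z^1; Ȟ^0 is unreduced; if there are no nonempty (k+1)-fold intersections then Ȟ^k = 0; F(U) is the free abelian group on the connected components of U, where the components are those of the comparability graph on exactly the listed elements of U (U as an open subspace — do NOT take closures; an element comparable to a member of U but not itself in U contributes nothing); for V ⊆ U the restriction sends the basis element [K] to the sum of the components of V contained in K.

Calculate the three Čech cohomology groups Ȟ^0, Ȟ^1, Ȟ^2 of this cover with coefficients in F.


nonempty intersections:
  A1={{p},{s},{u},{p,r},{p,t},{p,u},{r,s},{s,t},{s,u},{t,u},{p,t,u},{r,s,t},{s,t,u}} A2={{r},{u},{p,r},{p,u},{q,r},{r,s},{r,t},{s,u},{t,u},{p,t,u},{r,s,t},{s,t,u}} A3={{q},{t},{u},{p,t},{p,u},{q,r},{r,t},{s,t},{s,u},{t,u},{p,t,u},{r,s,t},{s,t,u}}
  A12={{u},{p,r},{p,u},{r,s},{s,u},{t,u},{p,t,u},{r,s,t},{s,t,u}} A13={{u},{p,t},{p,u},{s,t},{s,u},{t,u},{p,t,u},{r,s,t},{s,t,u}} A23={{u},{p,u},{q,r},{r,t},{s,u},{t,u},{p,t,u},{r,s,t},{s,t,u}}
  A123={{u},{p,u},{s,u},{t,u},{p,t,u},{r,s,t},{s,t,u}}
components per intersection:
  A1: {{p},{s},{u},{p,r},{p,t},{p,u},{r,s},{s,t},{s,u},{t,u},{p,t,u},{r,s,t},{s,t,u}}
  A2: {{r},{p,r},{q,r},{r,s},{r,t},{r,s,t}} {{u},{p,u},{s,u},{t,u},{p,t,u},{s,t,u}}
  A3: {{q},{q,r}} {{t},{u},{p,t},{p,u},{r,t},{s,t},{s,u},{t,u},{p,t,u},{r,s,t},{s,t,u}}
  A12: {{u},{p,u},{s,u},{t,u},{p,t,u},{s,t,u}} {{p,r}} {{r,s},{r,s,t}}
  A13: {{u},{p,t},{p,u},{s,t},{s,u},{t,u},{p,t,u},{r,s,t},{s,t,u}}
  A23: {{u},{p,u},{s,u},{t,u},{p,t,u},{s,t,u}} {{q,r}} {{r,t},{r,s,t}}
  A123: {{u},{p,u},{s,u},{t,u},{p,t,u},{s,t,u}} {{r,s,t}}
C dims 5,7,2; δ0: rk 4, SNF 1^4; δ1: rk 2, SNF 1^2
Ȟ^0: (5−4)−0=1 ⇒ Z
Ȟ^1: (7−2)−4=1 ⇒ Z
Ȟ^2: (2−0)−2=0 ⇒ 0

Ȟ^0(U;F) ≅ Z, Ȟ^1(U;F) ≅ Z, Ȟ^2(U;F) ≅ 0


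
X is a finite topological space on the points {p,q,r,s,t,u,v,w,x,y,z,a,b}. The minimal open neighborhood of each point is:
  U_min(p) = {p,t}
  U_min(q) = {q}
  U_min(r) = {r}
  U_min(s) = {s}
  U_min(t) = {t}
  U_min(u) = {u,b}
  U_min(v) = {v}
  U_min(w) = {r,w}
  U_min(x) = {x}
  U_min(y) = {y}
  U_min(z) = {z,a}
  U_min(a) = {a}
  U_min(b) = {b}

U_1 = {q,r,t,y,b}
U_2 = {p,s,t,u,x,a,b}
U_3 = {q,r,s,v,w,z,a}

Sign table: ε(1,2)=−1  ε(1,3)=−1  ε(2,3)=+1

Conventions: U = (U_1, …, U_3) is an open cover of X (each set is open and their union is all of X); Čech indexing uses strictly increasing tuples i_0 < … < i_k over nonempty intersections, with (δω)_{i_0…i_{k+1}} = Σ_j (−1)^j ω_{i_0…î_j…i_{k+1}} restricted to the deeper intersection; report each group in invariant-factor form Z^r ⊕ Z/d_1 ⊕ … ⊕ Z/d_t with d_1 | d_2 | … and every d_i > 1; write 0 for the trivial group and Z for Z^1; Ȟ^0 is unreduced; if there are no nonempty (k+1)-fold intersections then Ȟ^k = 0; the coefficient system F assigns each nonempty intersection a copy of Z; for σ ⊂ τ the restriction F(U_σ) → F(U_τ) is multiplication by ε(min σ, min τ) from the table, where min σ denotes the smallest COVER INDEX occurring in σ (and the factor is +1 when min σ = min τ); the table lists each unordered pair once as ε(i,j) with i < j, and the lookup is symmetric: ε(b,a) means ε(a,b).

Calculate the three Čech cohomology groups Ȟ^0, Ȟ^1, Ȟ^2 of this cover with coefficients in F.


cover nerve:
  U12={t,b} U13={q,r} U23={s,a}
C dims 3,3; δ0: rk 2, SNF 1^2
Ȟ^0: (3−2)−0=1 ⇒ Z
Ȟ^1: (3−0)−2=1 ⇒ Z
Ȟ^2: (0−0)−0=0 ⇒ 0

Ȟ^0 = Z,  Ȟ^1 = Z,  Ȟ^2 = 0


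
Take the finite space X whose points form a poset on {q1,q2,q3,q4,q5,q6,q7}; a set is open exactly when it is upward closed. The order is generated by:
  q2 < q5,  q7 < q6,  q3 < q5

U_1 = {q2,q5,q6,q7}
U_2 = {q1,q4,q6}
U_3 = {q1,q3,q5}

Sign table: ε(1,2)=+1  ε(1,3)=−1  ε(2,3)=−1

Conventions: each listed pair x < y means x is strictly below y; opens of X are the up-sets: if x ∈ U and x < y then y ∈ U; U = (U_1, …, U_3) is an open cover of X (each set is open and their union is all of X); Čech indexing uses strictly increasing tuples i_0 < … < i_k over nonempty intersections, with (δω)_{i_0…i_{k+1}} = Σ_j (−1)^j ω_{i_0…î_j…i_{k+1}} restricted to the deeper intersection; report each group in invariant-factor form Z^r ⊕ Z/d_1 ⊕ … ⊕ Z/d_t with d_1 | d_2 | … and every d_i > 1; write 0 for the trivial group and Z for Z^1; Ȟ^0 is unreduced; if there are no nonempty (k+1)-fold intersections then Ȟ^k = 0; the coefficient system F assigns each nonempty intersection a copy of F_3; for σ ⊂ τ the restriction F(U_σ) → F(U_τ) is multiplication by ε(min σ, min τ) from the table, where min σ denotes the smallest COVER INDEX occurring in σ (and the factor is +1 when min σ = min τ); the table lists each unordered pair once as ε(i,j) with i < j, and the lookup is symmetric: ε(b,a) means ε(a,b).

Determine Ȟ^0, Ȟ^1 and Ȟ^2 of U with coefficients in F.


Ȟ^0 = Z/3; Ȟ^1 = Z/3; Ȟ^2 = 0

nerve of the cover:
  U12={q6} U13={q5} U23={q1}
C dims 3,3; δ0: rk_F3 2
Ȟ^0 = (3 − 2) − 0 = 1, so Ȟ^0 ≅ Z/3
Ȟ^1 = (3 − 0) − 2 = 1, so Ȟ^1 ≅ Z/3
Ȟ^2 = (0 − 0) − 0 = 0, so Ȟ^2 ≅ 0


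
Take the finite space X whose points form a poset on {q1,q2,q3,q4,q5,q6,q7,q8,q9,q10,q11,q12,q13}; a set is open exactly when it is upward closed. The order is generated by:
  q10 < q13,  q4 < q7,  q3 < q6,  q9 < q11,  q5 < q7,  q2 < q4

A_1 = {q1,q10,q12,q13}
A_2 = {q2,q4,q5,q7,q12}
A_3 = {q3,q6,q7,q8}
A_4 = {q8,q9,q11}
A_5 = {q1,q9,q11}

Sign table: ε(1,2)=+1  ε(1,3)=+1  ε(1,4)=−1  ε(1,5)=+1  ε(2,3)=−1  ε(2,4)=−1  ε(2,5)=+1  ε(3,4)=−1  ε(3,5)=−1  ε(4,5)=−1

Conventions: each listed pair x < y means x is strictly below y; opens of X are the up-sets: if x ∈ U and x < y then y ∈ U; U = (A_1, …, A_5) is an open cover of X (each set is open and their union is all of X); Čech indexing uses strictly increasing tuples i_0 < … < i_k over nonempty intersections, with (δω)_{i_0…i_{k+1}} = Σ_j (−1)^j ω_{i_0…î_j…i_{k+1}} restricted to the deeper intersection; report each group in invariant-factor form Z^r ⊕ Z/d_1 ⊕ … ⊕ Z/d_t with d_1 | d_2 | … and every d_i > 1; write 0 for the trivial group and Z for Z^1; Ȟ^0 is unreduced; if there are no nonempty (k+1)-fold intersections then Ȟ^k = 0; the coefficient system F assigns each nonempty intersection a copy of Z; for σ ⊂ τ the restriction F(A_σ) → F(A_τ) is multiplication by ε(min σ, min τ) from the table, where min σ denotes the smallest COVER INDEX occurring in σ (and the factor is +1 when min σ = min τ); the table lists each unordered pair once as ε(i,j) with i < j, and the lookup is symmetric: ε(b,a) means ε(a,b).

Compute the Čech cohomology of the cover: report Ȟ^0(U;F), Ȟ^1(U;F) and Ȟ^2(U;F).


intersection data:
  A12={q12} A15={q1} A23={q7} A34={q8} A45={q9,q11}
C dims 5,5; δ0: rk 5, SNF 1^4·2
Ȟ^0 = (5 − 5) − 0 = 0, so Ȟ^0 ≅ 0
Ȟ^1 = (5 − 0) − 5 = 0 plus torsion [2], so Ȟ^1 ≅ Z/2
Ȟ^2 = (0 − 0) − 0 = 0, so Ȟ^2 ≅ 0

Ȟ^0 ≅ 0,  Ȟ^1 ≅ Z/2,  Ȟ^2 ≅ 0


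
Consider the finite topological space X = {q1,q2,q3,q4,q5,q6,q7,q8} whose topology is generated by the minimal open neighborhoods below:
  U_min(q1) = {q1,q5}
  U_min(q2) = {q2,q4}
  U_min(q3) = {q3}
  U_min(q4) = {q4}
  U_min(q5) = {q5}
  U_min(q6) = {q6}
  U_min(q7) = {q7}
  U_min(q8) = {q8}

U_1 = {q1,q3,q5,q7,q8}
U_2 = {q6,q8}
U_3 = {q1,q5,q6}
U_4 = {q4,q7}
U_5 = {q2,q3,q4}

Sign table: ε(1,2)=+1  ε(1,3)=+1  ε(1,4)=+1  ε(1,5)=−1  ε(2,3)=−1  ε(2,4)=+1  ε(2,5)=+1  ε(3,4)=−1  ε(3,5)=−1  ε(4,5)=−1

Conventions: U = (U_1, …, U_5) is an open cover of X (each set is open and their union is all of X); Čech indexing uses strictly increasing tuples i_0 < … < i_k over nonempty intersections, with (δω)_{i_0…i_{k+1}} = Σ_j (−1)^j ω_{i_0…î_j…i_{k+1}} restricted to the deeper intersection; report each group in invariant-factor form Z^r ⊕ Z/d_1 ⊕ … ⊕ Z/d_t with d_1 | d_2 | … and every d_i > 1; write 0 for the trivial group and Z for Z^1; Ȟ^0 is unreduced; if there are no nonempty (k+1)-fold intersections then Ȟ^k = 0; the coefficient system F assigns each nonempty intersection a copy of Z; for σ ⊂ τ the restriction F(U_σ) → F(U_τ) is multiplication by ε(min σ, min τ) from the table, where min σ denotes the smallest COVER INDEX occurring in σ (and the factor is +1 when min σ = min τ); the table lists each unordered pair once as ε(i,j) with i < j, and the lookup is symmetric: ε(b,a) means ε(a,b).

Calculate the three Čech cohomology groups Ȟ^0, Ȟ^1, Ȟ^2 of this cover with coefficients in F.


nonempty intersections:
  U12={q8} U13={q1,q5} U14={q7} U15={q3} U23={q6} U45={q4}
C dims 5,6; δ0: rk 5, SNF 1^4·2
Ȟ^0: (5−5)−0=0 ⇒ 0
Ȟ^1: (6−0)−5=1 plus torsion [2] ⇒ Z ⊕ Z/2
Ȟ^2: (0−0)−0=0 ⇒ 0

Ȟ^0 ≅ 0, Ȟ^1 ≅ Z ⊕ Z/2, Ȟ^2 ≅ 0


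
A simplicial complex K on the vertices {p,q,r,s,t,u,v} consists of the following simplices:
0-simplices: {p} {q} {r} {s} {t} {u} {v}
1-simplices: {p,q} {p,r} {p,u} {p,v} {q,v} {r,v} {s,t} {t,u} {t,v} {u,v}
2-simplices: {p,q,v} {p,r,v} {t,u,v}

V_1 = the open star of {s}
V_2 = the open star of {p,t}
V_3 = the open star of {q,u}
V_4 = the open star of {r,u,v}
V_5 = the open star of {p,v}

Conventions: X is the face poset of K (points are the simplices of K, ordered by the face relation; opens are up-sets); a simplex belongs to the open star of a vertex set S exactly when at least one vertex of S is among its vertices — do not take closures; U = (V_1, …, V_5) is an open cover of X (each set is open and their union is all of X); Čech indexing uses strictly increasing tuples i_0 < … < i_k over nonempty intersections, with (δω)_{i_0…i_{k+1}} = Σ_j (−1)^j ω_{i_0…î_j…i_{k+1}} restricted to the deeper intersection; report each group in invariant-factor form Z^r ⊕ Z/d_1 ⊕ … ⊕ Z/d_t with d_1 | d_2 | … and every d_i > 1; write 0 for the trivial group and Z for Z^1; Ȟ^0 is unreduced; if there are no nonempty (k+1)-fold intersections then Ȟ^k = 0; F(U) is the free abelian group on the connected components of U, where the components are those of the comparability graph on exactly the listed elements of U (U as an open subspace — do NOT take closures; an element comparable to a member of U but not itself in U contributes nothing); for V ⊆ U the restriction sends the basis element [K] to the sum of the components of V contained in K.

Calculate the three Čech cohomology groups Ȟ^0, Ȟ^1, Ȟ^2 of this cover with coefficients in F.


Ȟ^0 = Z, Ȟ^1 = Z and Ȟ^2 = 0

nonempty overlaps:
  V1={{s},{s,t}} V2={{p},{t},{p,q},{p,r},{p,u},{p,v},{s,t},{t,u},{t,v},{p,q,v},{p,r,v},{t,u,v}} V3={{q},{u},{p,q},{p,u},{q,v},{t,u},{u,v},{p,q,v},{t,u,v}} V4={{r},{u},{v},{p,r},{p,u},{p,v},{q,v},{r,v},{t,u},{t,v},{u,v},{p,q,v},{p,r,v},{t,u,v}} V5={{p},{v},{p,q},{p,r},{p,u},{p,v},{q,v},{r,v},{t,v},{u,v},{p,q,v},{p,r,v},{t,u,v}}
  V12={{s,t}} V23={{p,q},{p,u},{t,u},{p,q,v},{t,u,v}} V24={{p,r},{p,u},{p,v},{t,u},{t,v},{p,q,v},{p,r,v},{t,u,v}} V25={{p},{p,q},{p,r},{p,u},{p,v},{t,v},{p,q,v},{p,r,v},{t,u,v}} V34={{u},{p,u},{q,v},{t,u},{u,v},{p,q,v},{t,u,v}} V35={{p,q},{p,u},{q,v},{u,v},{p,q,v},{t,u,v}} V45={{v},{p,r},{p,u},{p,v},{q,v},{r,v},{t,v},{u,v},{p,q,v},{p,r,v},{t,u,v}}
  V234={{p,u},{t,u},{p,q,v},{t,u,v}} V235={{p,q},{p,u},{p,q,v},{t,u,v}} V245={{p,r},{p,u},{p,v},{t,v},{p,q,v},{p,r,v},{t,u,v}} V345={{p,u},{q,v},{u,v},{p,q,v},{t,u,v}}
  V2345={{p,u},{p,q,v},{t,u,v}}
components per intersection:
  V1: {{s},{s,t}}
  V2: {{p},{p,q},{p,r},{p,u},{p,v},{p,q,v},{p,r,v}} {{t},{s,t},{t,u},{t,v},{t,u,v}}
  V3: {{q},{p,q},{q,v},{p,q,v}} {{u},{p,u},{t,u},{u,v},{t,u,v}}
  V4: {{r},{u},{v},{p,r},{p,u},{p,v},{q,v},{r,v},{t,u},{t,v},{u,v},{p,q,v},{p,r,v},{t,u,v}}
  V5: {{p},{v},{p,q},{p,r},{p,u},{p,v},{q,v},{r,v},{t,v},{u,v},{p,q,v},{p,r,v},{t,u,v}}
  V12: {{s,t}}
  V23: {{p,q},{p,q,v}} {{p,u}} {{t,u},{t,u,v}}
  V24: {{p,r},{p,v},{p,q,v},{p,r,v}} {{p,u}} {{t,u},{t,v},{t,u,v}}
  V25: {{p},{p,q},{p,r},{p,u},{p,v},{p,q,v},{p,r,v}} {{t,v},{t,u,v}}
  V34: {{u},{p,u},{t,u},{u,v},{t,u,v}} {{q,v},{p,q,v}}
  V35: {{p,q},{q,v},{p,q,v}} {{p,u}} {{u,v},{t,u,v}}
  V45: {{v},{p,r},{p,v},{q,v},{r,v},{t,v},{u,v},{p,q,v},{p,r,v},{t,u,v}} {{p,u}}
  V234: {{p,u}} {{t,u},{t,u,v}} {{p,q,v}}
  V235: {{p,q},{p,q,v}} {{p,u}} {{t,u,v}}
  V245: {{p,r},{p,v},{p,q,v},{p,r,v}} {{p,u}} {{t,v},{t,u,v}}
  V345: {{p,u}} {{q,v},{p,q,v}} {{u,v},{t,u,v}}
  V2345: {{p,u}} {{p,q,v}} {{t,u,v}}
C dims 7,16,12,3; δ0: rk 6, SNF 1^6; δ1: rk 9, SNF 1^9; δ2: rk 3, SNF 1^3
degree 0: 7−6−0 = 1 → Ȟ^0 ≅ Z
degree 1: 16−9−6 = 1 → Ȟ^1 ≅ Z
degree 2: 12−3−9 = 0 → Ȟ^2 ≅ 0


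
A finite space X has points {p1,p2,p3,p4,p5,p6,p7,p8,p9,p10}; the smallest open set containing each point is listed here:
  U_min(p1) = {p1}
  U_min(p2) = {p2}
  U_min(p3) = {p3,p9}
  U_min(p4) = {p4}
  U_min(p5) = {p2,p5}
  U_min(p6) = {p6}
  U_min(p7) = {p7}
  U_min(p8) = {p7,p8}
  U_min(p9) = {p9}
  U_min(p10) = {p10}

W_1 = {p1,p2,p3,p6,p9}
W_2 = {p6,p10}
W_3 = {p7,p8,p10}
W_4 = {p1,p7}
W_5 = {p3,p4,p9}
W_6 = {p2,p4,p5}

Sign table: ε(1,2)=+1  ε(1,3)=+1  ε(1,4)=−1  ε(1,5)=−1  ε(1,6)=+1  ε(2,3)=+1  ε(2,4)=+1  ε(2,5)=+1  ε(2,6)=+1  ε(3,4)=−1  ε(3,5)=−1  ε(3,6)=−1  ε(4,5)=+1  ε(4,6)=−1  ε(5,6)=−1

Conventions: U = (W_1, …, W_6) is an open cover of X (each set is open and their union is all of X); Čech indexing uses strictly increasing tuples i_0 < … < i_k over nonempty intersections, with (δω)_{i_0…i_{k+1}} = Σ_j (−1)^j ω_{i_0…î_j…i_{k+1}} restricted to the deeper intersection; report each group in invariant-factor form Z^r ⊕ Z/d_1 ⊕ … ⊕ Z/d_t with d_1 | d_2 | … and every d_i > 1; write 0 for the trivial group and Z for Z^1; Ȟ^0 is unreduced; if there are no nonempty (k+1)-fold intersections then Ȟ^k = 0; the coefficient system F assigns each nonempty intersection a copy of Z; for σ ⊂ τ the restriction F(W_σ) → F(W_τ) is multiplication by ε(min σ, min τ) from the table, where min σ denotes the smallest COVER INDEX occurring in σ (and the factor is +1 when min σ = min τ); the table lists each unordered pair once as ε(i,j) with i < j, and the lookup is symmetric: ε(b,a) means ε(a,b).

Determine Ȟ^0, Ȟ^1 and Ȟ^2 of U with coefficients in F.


intersection data:
  W12={p6} W14={p1} W15={p3,p9} W16={p2} W23={p10} W34={p7} W56={p4}
C dims 6,7; δ0: rk 5, SNF 1^5
Ȟ^0 = (6 − 5) − 0 = 1, so Ȟ^0 ≅ Z
Ȟ^1 = (7 − 0) − 5 = 2, so Ȟ^1 ≅ Z^2
Ȟ^2 = (0 − 0) − 0 = 0, so Ȟ^2 ≅ 0

Ȟ^0(U;F) ≅ Z, Ȟ^1(U;F) ≅ Z^2, Ȟ^2(U;F) ≅ 0


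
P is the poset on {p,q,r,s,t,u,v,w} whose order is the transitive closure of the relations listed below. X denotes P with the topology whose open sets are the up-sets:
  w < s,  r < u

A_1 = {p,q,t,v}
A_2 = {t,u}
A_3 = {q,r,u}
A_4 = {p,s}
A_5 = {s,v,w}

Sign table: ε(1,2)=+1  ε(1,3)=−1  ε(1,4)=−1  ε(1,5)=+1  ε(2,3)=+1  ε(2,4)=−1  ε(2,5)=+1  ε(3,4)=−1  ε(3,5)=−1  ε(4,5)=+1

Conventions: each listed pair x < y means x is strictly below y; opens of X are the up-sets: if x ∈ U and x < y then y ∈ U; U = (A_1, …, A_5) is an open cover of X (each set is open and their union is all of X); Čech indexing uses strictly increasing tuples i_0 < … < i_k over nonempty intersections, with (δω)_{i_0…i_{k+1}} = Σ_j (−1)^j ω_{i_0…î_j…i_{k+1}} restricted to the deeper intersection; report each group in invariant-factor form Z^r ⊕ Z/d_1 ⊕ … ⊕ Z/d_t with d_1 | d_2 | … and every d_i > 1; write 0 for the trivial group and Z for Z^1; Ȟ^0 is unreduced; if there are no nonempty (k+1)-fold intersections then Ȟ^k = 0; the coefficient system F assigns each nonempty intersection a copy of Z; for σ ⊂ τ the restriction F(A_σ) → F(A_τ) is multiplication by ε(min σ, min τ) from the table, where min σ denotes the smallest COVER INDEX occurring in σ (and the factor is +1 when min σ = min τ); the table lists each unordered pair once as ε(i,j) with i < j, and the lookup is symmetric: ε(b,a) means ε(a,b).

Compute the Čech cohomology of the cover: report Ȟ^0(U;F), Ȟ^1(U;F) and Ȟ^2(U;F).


Ȟ^0 = 0; Ȟ^1 = Z ⊕ Z/2; Ȟ^2 = 0

nerve of the cover:
  A12={t} A13={q} A14={p} A15={v} A23={u} A45={s}
C dims 5,6; δ0: rk 5, SNF 1^4·2
Ȟ^0 = (5 − 5) − 0 = 0, so Ȟ^0 ≅ 0
Ȟ^1 = (6 − 0) − 5 = 1 plus torsion [2], so Ȟ^1 ≅ Z ⊕ Z/2
Ȟ^2 = (0 − 0) − 0 = 0, so Ȟ^2 ≅ 0


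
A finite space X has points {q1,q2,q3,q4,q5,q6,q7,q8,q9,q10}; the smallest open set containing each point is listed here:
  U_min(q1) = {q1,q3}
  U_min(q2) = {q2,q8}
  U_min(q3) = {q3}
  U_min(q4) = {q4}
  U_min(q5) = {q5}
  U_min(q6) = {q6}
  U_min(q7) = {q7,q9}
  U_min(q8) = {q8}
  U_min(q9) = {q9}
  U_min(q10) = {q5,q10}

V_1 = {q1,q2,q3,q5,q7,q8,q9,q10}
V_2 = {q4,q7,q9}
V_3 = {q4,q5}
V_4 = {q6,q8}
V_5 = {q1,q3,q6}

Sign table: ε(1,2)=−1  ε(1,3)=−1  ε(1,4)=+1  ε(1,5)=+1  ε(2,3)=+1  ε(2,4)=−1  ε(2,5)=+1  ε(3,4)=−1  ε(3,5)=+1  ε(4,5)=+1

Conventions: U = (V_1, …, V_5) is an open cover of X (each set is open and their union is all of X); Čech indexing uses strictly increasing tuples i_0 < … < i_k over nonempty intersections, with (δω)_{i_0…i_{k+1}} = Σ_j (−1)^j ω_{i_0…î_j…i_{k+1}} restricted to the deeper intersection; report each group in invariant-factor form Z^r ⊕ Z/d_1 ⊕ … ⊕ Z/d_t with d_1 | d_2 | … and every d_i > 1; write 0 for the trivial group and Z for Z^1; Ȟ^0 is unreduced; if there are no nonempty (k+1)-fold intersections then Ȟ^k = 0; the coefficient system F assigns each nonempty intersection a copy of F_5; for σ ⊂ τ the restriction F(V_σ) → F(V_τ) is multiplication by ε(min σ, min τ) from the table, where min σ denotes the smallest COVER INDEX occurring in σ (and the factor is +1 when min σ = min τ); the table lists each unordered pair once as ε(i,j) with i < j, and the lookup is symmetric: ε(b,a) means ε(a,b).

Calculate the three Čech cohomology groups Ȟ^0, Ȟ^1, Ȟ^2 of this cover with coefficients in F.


Ȟ^0(U;F) ≅ Z/5; Ȟ^1(U;F) ≅ Z/5 ⊕ Z/5; Ȟ^2(U;F) ≅ 0

nerve simplices:
  V12={q7,q9} V13={q5} V14={q8} V15={q1,q3} V23={q4} V45={q6}
C dims 5,6; δ0: rk_F5 4
degree 0: 5−4−0 = 1 → Ȟ^0 ≅ Z/5
degree 1: 6−0−4 = 2 → Ȟ^1 ≅ Z/5 ⊕ Z/5
degree 2: 0−0−0 = 0 → Ȟ^2 ≅ 0


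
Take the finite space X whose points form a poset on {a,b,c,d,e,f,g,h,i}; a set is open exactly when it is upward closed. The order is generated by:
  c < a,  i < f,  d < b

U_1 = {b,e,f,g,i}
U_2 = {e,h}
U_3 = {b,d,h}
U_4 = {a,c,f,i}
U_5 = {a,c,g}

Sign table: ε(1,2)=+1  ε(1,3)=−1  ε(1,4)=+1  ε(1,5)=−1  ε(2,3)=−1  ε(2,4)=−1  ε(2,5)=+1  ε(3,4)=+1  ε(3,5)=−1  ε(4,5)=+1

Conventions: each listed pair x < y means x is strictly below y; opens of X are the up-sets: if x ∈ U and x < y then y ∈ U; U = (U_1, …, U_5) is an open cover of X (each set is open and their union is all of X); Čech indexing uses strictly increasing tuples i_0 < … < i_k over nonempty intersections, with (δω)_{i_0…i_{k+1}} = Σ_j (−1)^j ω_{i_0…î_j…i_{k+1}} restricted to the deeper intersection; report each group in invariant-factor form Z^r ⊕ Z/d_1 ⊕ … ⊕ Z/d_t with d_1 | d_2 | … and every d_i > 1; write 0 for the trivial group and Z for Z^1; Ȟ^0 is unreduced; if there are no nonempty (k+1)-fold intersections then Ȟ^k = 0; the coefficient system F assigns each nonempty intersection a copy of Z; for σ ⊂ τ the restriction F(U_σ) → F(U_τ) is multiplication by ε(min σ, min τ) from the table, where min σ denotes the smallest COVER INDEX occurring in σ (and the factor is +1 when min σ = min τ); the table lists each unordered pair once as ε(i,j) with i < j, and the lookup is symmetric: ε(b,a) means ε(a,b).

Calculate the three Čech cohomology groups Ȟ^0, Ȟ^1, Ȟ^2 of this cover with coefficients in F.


intersection data:
  U12={e} U13={b} U14={f,i} U15={g} U23={h} U45={a,c}
C dims 5,6; δ0: rk 5, SNF 1^4·2
Ȟ^0 = (5 − 5) − 0 = 0, so Ȟ^0 ≅ 0
Ȟ^1 = (6 − 0) − 5 = 1 plus torsion [2], so Ȟ^1 ≅ Z ⊕ Z/2
Ȟ^2 = (0 − 0) − 0 = 0, so Ȟ^2 ≅ 0

Ȟ^0 ≅ 0,  Ȟ^1 ≅ Z ⊕ Z/2,  Ȟ^2 ≅ 0


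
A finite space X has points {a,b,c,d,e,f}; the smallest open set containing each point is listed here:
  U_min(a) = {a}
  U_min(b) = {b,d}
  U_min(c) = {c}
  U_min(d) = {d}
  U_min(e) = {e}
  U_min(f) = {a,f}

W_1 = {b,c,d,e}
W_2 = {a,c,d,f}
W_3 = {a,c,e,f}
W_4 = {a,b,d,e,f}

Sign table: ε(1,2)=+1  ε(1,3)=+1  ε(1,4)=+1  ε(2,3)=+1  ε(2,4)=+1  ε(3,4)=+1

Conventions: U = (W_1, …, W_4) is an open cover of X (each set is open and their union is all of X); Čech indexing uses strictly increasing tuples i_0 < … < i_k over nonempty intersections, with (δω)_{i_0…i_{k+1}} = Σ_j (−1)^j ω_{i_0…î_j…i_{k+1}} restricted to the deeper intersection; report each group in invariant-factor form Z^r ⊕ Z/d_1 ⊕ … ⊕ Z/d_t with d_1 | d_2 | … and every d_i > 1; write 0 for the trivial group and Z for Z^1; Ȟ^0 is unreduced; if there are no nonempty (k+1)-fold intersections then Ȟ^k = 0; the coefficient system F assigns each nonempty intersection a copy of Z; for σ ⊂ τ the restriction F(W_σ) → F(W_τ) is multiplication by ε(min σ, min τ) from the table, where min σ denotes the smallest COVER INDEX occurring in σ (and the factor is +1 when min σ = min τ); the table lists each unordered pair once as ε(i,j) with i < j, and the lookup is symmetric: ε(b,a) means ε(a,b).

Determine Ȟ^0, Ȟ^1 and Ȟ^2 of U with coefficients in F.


Ȟ^0 ≅ Z, Ȟ^1 ≅ 0, Ȟ^2 ≅ Z

nerve simplices:
  W12={c,d} W13={c,e} W14={b,d,e} W23={a,c,f} W24={a,d,f} W34={a,e,f}
  W123={c} W124={d} W134={e} W234={a,f}
C dims 4,6,4; δ0: rk 3, SNF 1^3; δ1: rk 3, SNF 1^3
degree 0: 4−3−0 = 1 → Ȟ^0 ≅ Z
degree 1: 6−3−3 = 0 → Ȟ^1 ≅ 0
degree 2: 4−0−3 = 1 → Ȟ^2 ≅ Z


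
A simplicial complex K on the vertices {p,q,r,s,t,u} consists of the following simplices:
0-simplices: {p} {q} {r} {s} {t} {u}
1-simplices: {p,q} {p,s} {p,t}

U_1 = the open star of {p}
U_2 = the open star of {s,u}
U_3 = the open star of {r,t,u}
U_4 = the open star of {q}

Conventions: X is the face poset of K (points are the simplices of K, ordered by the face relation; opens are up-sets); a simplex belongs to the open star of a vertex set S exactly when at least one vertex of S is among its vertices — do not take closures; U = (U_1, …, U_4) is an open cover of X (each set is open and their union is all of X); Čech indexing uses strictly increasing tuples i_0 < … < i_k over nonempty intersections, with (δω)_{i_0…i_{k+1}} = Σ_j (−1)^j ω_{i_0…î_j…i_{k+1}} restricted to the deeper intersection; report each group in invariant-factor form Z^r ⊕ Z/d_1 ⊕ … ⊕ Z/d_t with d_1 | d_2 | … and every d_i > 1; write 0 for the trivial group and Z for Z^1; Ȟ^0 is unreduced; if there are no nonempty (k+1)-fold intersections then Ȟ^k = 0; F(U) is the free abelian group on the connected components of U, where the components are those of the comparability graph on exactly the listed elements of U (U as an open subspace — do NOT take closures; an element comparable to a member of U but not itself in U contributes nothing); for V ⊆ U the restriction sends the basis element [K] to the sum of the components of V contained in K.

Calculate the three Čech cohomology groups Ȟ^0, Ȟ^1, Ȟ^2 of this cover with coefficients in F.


cover nerve:
  U1={{p},{p,q},{p,s},{p,t}} U2={{s},{u},{p,s}} U3={{r},{t},{u},{p,t}} U4={{q},{p,q}}
  U12={{p,s}} U13={{p,t}} U14={{p,q}} U23={{u}}
components per intersection:
  U1: {{p},{p,q},{p,s},{p,t}}
  U2: {{s},{p,s}} {{u}}
  U3: {{r}} {{t},{p,t}} {{u}}
  U4: {{q},{p,q}}
  U12: {{p,s}}
  U13: {{p,t}}
  U14: {{p,q}}
  U23: {{u}}
C dims 7,4; δ0: rk 4, SNF 1^4
Ȟ^0: (7−4)−0=3 ⇒ Z^3
Ȟ^1: (4−0)−4=0 ⇒ 0
Ȟ^2: (0−0)−0=0 ⇒ 0

Ȟ^0 = Z^3; Ȟ^1 = 0; Ȟ^2 = 0


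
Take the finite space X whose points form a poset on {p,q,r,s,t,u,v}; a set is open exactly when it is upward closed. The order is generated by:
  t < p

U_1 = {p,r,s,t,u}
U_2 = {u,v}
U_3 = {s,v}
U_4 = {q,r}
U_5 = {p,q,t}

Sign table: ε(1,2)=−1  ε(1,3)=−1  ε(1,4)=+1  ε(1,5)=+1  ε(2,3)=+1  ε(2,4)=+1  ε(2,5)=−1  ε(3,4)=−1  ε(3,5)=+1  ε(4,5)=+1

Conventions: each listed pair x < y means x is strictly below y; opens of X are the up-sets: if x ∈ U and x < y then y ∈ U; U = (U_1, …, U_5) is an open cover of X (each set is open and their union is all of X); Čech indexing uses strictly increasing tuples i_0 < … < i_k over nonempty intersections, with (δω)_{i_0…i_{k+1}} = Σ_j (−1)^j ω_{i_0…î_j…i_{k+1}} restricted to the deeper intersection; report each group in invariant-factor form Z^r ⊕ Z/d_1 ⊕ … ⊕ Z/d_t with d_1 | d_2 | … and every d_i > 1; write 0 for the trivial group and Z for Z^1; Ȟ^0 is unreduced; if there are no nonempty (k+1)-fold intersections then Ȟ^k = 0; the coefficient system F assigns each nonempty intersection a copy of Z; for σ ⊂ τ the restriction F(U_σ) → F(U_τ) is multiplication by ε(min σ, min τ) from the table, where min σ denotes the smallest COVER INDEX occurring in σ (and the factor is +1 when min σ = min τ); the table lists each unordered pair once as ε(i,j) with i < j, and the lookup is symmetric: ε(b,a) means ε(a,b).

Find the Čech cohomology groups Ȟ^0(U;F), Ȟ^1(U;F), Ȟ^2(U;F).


Ȟ^0 ≅ Z,  Ȟ^1 ≅ Z^2,  Ȟ^2 ≅ 0

nonempty intersections:
  U12={u} U13={s} U14={r} U15={p,t} U23={v} U45={q}
C dims 5,6; δ0: rk 4, SNF 1^4
Ȟ^0: (5−4)−0=1 ⇒ Z
Ȟ^1: (6−0)−4=2 ⇒ Z^2
Ȟ^2: (0−0)−0=0 ⇒ 0


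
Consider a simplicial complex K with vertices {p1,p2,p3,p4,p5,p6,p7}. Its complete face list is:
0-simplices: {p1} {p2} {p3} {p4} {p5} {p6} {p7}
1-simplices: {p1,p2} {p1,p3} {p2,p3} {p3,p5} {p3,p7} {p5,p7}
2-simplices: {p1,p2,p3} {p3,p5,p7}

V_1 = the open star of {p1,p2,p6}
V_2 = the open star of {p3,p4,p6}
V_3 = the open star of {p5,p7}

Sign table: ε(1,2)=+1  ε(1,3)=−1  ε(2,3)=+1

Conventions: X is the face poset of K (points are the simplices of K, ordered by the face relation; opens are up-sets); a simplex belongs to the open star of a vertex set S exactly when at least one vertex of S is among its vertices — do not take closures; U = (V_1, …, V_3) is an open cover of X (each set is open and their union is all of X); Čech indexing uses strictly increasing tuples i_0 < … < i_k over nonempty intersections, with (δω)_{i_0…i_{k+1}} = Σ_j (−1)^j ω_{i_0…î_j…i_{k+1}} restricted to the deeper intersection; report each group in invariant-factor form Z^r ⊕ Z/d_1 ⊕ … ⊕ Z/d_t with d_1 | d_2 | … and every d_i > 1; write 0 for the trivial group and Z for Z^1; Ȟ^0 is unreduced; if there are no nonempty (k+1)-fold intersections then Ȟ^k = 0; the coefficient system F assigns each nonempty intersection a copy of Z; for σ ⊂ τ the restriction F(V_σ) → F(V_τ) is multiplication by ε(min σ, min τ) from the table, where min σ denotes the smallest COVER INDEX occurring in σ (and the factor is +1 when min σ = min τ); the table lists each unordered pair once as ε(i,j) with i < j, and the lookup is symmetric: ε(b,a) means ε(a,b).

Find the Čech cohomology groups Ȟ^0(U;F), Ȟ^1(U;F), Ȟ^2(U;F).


intersection data:
  V1={{p1},{p2},{p6},{p1,p2},{p1,p3},{p2,p3},{p1,p2,p3}} V2={{p3},{p4},{p6},{p1,p3},{p2,p3},{p3,p5},{p3,p7},{p1,p2,p3},{p3,p5,p7}} V3={{p5},{p7},{p3,p5},{p3,p7},{p5,p7},{p3,p5,p7}}
  V12={{p6},{p1,p3},{p2,p3},{p1,p2,p3}} V23={{p3,p5},{p3,p7},{p3,p5,p7}}
C dims 3,2; δ0: rk 2, SNF 1^2
Ȟ^0 = (3 − 2) − 0 = 1, so Ȟ^0 ≅ Z
Ȟ^1 = (2 − 0) − 2 = 0, so Ȟ^1 ≅ 0
Ȟ^2 = (0 − 0) − 0 = 0, so Ȟ^2 ≅ 0

Ȟ^0 ≅ Z, Ȟ^1 ≅ 0 and Ȟ^2 ≅ 0


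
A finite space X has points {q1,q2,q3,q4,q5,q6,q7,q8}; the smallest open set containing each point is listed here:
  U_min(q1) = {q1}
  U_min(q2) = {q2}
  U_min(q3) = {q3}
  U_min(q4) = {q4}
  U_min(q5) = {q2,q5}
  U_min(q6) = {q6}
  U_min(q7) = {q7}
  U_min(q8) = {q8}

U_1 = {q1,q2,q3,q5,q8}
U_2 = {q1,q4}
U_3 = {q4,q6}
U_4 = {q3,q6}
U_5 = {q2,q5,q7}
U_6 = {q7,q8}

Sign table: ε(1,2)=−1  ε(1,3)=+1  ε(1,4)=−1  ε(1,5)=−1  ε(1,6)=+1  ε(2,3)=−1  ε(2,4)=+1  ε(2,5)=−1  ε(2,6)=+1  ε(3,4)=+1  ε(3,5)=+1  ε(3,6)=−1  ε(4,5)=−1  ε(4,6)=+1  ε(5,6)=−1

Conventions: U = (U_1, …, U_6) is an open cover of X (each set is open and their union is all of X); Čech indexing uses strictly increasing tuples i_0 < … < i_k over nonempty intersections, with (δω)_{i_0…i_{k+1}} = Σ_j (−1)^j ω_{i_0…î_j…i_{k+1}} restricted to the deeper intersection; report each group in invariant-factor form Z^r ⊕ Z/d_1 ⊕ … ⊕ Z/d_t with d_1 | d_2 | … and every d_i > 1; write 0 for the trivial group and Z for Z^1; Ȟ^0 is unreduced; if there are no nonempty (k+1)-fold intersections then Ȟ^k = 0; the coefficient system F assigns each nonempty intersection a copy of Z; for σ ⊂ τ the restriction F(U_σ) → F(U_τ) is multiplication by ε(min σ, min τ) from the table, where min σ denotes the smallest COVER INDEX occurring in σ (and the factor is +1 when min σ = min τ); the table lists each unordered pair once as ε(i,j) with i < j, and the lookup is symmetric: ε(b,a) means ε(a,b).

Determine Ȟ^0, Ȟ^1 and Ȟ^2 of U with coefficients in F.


nonempty intersections:
  U12={q1} U14={q3} U15={q2,q5} U16={q8} U23={q4} U34={q6} U56={q7}
C dims 6,7; δ0: rk 6, SNF 1^5·2
Ȟ^0: (6−6)−0=0 ⇒ 0
Ȟ^1: (7−0)−6=1 plus torsion [2] ⇒ Z ⊕ Z/2
Ȟ^2: (0−0)−0=0 ⇒ 0

Ȟ^0(U;F) ≅ 0; Ȟ^1(U;F) ≅ Z ⊕ Z/2; Ȟ^2(U;F) ≅ 0


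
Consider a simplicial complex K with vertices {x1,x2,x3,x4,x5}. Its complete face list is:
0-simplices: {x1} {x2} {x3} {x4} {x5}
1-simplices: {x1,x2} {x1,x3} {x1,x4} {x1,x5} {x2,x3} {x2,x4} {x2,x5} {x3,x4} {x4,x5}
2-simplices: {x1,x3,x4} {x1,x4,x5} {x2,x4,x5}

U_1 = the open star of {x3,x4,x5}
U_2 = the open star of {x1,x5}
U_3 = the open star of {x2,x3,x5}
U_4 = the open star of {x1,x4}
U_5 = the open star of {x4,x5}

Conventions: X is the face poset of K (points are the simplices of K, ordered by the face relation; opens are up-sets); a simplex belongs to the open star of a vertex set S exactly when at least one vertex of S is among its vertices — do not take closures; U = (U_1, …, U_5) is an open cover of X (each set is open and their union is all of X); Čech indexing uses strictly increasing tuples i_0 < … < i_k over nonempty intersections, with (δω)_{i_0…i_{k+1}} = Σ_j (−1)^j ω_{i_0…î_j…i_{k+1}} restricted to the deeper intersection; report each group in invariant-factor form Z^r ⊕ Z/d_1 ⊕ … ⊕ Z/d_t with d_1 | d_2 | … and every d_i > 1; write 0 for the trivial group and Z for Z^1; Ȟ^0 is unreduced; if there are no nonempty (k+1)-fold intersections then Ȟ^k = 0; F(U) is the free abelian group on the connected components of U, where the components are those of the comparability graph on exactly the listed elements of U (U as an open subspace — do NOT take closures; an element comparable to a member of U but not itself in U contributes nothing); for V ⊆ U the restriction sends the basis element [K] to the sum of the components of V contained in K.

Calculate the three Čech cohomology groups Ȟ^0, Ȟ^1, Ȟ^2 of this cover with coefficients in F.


nerve simplices:
  U1={{x3},{x4},{x5},{x1,x3},{x1,x4},{x1,x5},{x2,x3},{x2,x4},{x2,x5},{x3,x4},{x4,x5},{x1,x3,x4},{x1,x4,x5},{x2,x4,x5}} U2={{x1},{x5},{x1,x2},{x1,x3},{x1,x4},{x1,x5},{x2,x5},{x4,x5},{x1,x3,x4},{x1,x4,x5},{x2,x4,x5}} U3={{x2},{x3},{x5},{x1,x2},{x1,x3},{x1,x5},{x2,x3},{x2,x4},{x2,x5},{x3,x4},{x4,x5},{x1,x3,x4},{x1,x4,x5},{x2,x4,x5}} U4={{x1},{x4},{x1,x2},{x1,x3},{x1,x4},{x1,x5},{x2,x4},{x3,x4},{x4,x5},{x1,x3,x4},{x1,x4,x5},{x2,x4,x5}} U5={{x4},{x5},{x1,x4},{x1,x5},{x2,x4},{x2,x5},{x3,x4},{x4,x5},{x1,x3,x4},{x1,x4,x5},{x2,x4,x5}}
  U12={{x5},{x1,x3},{x1,x4},{x1,x5},{x2,x5},{x4,x5},{x1,x3,x4},{x1,x4,x5},{x2,x4,x5}} U13={{x3},{x5},{x1,x3},{x1,x5},{x2,x3},{x2,x4},{x2,x5},{x3,x4},{x4,x5},{x1,x3,x4},{x1,x4,x5},{x2,x4,x5}} U14={{x4},{x1,x3},{x1,x4},{x1,x5},{x2,x4},{x3,x4},{x4,x5},{x1,x3,x4},{x1,x4,x5},{x2,x4,x5}} U15={{x4},{x5},{x1,x4},{x1,x5},{x2,x4},{x2,x5},{x3,x4},{x4,x5},{x1,x3,x4},{x1,x4,x5},{x2,x4,x5}} U23={{x5},{x1,x2},{x1,x3},{x1,x5},{x2,x5},{x4,x5},{x1,x3,x4},{x1,x4,x5},{x2,x4,x5}} U24={{x1},{x1,x2},{x1,x3},{x1,x4},{x1,x5},{x4,x5},{x1,x3,x4},{x1,x4,x5},{x2,x4,x5}} U25={{x5},{x1,x4},{x1,x5},{x2,x5},{x4,x5},{x1,x3,x4},{x1,x4,x5},{x2,x4,x5}} U34={{x1,x2},{x1,x3},{x1,x5},{x2,x4},{x3,x4},{x4,x5},{x1,x3,x4},{x1,x4,x5},{x2,x4,x5}} U35={{x5},{x1,x5},{x2,x4},{x2,x5},{x3,x4},{x4,x5},{x1,x3,x4},{x1,x4,x5},{x2,x4,x5}} U45={{x4},{x1,x4},{x1,x5},{x2,x4},{x3,x4},{x4,x5},{x1,x3,x4},{x1,x4,x5},{x2,x4,x5}}
  U123={{x5},{x1,x3},{x1,x5},{x2,x5},{x4,x5},{x1,x3,x4},{x1,x4,x5},{x2,x4,x5}} U124={{x1,x3},{x1,x4},{x1,x5},{x4,x5},{x1,x3,x4},{x1,x4,x5},{x2,x4,x5}} U125={{x5},{x1,x4},{x1,x5},{x2,x5},{x4,x5},{x1,x3,x4},{x1,x4,x5},{x2,x4,x5}} U134={{x1,x3},{x1,x5},{x2,x4},{x3,x4},{x4,x5},{x1,x3,x4},{x1,x4,x5},{x2,x4,x5}} U135={{x5},{x1,x5},{x2,x4},{x2,x5},{x3,x4},{x4,x5},{x1,x3,x4},{x1,x4,x5},{x2,x4,x5}} U145={{x4},{x1,x4},{x1,x5},{x2,x4},{x3,x4},{x4,x5},{x1,x3,x4},{x1,x4,x5},{x2,x4,x5}} U234={{x1,x2},{x1,x3},{x1,x5},{x4,x5},{x1,x3,x4},{x1,x4,x5},{x2,x4,x5}} U235={{x5},{x1,x5},{x2,x5},{x4,x5},{x1,x3,x4},{x1,x4,x5},{x2,x4,x5}} U245={{x1,x4},{x1,x5},{x4,x5},{x1,x3,x4},{x1,x4,x5},{x2,x4,x5}} U345={{x1,x5},{x2,x4},{x3,x4},{x4,x5},{x1,x3,x4},{x1,x4,x5},{x2,x4,x5}}
  U1234={{x1,x3},{x1,x5},{x4,x5},{x1,x3,x4},{x1,x4,x5},{x2,x4,x5}} U1235={{x5},{x1,x5},{x2,x5},{x4,x5},{x1,x3,x4},{x1,x4,x5},{x2,x4,x5}} U1245={{x1,x4},{x1,x5},{x4,x5},{x1,x3,x4},{x1,x4,x5},{x2,x4,x5}} U1345={{x1,x5},{x2,x4},{x3,x4},{x4,x5},{x1,x3,x4},{x1,x4,x5},{x2,x4,x5}} U2345={{x1,x5},{x4,x5},{x1,x3,x4},{x1,x4,x5},{x2,x4,x5}}
  U12345={{x1,x5},{x4,x5},{x1,x3,x4},{x1,x4,x5},{x2,x4,x5}}
components per intersection:
  U1: {{x3},{x4},{x5},{x1,x3},{x1,x4},{x1,x5},{x2,x3},{x2,x4},{x2,x5},{x3,x4},{x4,x5},{x1,x3,x4},{x1,x4,x5},{x2,x4,x5}}
  U2: {{x1},{x5},{x1,x2},{x1,x3},{x1,x4},{x1,x5},{x2,x5},{x4,x5},{x1,x3,x4},{x1,x4,x5},{x2,x4,x5}}
  U3: {{x2},{x3},{x5},{x1,x2},{x1,x3},{x1,x5},{x2,x3},{x2,x4},{x2,x5},{x3,x4},{x4,x5},{x1,x3,x4},{x1,x4,x5},{x2,x4,x5}}
  U4: {{x1},{x4},{x1,x2},{x1,x3},{x1,x4},{x1,x5},{x2,x4},{x3,x4},{x4,x5},{x1,x3,x4},{x1,x4,x5},{x2,x4,x5}}
  U5: {{x4},{x5},{x1,x4},{x1,x5},{x2,x4},{x2,x5},{x3,x4},{x4,x5},{x1,x3,x4},{x1,x4,x5},{x2,x4,x5}}
  U12: {{x5},{x1,x3},{x1,x4},{x1,x5},{x2,x5},{x4,x5},{x1,x3,x4},{x1,x4,x5},{x2,x4,x5}}
  U13: {{x3},{x1,x3},{x2,x3},{x3,x4},{x1,x3,x4}} {{x5},{x1,x5},{x2,x4},{x2,x5},{x4,x5},{x1,x4,x5},{x2,x4,x5}}
  U14: {{x4},{x1,x3},{x1,x4},{x1,x5},{x2,x4},{x3,x4},{x4,x5},{x1,x3,x4},{x1,x4,x5},{x2,x4,x5}}
  U15: {{x4},{x5},{x1,x4},{x1,x5},{x2,x4},{x2,x5},{x3,x4},{x4,x5},{x1,x3,x4},{x1,x4,x5},{x2,x4,x5}}
  U23: {{x5},{x1,x5},{x2,x5},{x4,x5},{x1,x4,x5},{x2,x4,x5}} {{x1,x2}} {{x1,x3},{x1,x3,x4}}
  U24: {{x1},{x1,x2},{x1,x3},{x1,x4},{x1,x5},{x4,x5},{x1,x3,x4},{x1,x4,x5},{x2,x4,x5}}
  U25: {{x5},{x1,x4},{x1,x5},{x2,x5},{x4,x5},{x1,x3,x4},{x1,x4,x5},{x2,x4,x5}}
  U34: {{x1,x2}} {{x1,x3},{x3,x4},{x1,x3,x4}} {{x1,x5},{x2,x4},{x4,x5},{x1,x4,x5},{x2,x4,x5}}
  U35: {{x5},{x1,x5},{x2,x4},{x2,x5},{x4,x5},{x1,x4,x5},{x2,x4,x5}} {{x3,x4},{x1,x3,x4}}
  U45: {{x4},{x1,x4},{x1,x5},{x2,x4},{x3,x4},{x4,x5},{x1,x3,x4},{x1,x4,x5},{x2,x4,x5}}
  U123: {{x5},{x1,x5},{x2,x5},{x4,x5},{x1,x4,x5},{x2,x4,x5}} {{x1,x3},{x1,x3,x4}}
  U124: {{x1,x3},{x1,x4},{x1,x5},{x4,x5},{x1,x3,x4},{x1,x4,x5},{x2,x4,x5}}
  U125: {{x5},{x1,x4},{x1,x5},{x2,x5},{x4,x5},{x1,x3,x4},{x1,x4,x5},{x2,x4,x5}}
  U134: {{x1,x3},{x3,x4},{x1,x3,x4}} {{x1,x5},{x2,x4},{x4,x5},{x1,x4,x5},{x2,x4,x5}}
  U135: {{x5},{x1,x5},{x2,x4},{x2,x5},{x4,x5},{x1,x4,x5},{x2,x4,x5}} {{x3,x4},{x1,x3,x4}}
  U145: {{x4},{x1,x4},{x1,x5},{x2,x4},{x3,x4},{x4,x5},{x1,x3,x4},{x1,x4,x5},{x2,x4,x5}}
  U234: {{x1,x2}} {{x1,x3},{x1,x3,x4}} {{x1,x5},{x4,x5},{x1,x4,x5},{x2,x4,x5}}
  U235: {{x5},{x1,x5},{x2,x5},{x4,x5},{x1,x4,x5},{x2,x4,x5}} {{x1,x3,x4}}
  U245: {{x1,x4},{x1,x5},{x4,x5},{x1,x3,x4},{x1,x4,x5},{x2,x4,x5}}
  U345: {{x1,x5},{x2,x4},{x4,x5},{x1,x4,x5},{x2,x4,x5}} {{x3,x4},{x1,x3,x4}}
  U1234: {{x1,x3},{x1,x3,x4}} {{x1,x5},{x4,x5},{x1,x4,x5},{x2,x4,x5}}
  U1235: {{x5},{x1,x5},{x2,x5},{x4,x5},{x1,x4,x5},{x2,x4,x5}} {{x1,x3,x4}}
  U1245: {{x1,x4},{x1,x5},{x4,x5},{x1,x3,x4},{x1,x4,x5},{x2,x4,x5}}
  U1345: {{x1,x5},{x2,x4},{x4,x5},{x1,x4,x5},{x2,x4,x5}} {{x3,x4},{x1,x3,x4}}
  U2345: {{x1,x5},{x4,x5},{x1,x4,x5},{x2,x4,x5}} {{x1,x3,x4}}
  U12345: {{x1,x5},{x4,x5},{x1,x4,x5},{x2,x4,x5}} {{x1,x3,x4}}
C dims 5,16,17,9; δ0: rk 4, SNF 1^4; δ1: rk 10, SNF 1^10; δ2: rk 7, SNF 1^7
degree 0: 5−4−0 = 1 → Ȟ^0 ≅ Z
degree 1: 16−10−4 = 2 → Ȟ^1 ≅ Z^2
degree 2: 17−7−10 = 0 → Ȟ^2 ≅ 0

Ȟ^0 ≅ Z, Ȟ^1 ≅ Z^2, Ȟ^2 ≅ 0
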